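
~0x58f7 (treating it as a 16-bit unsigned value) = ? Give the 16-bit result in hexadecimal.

0xa708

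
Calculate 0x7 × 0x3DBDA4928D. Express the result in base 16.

0x1B02F8001DB

Multiply each base-16 digit by 7, carrying:
  D×7 = 91 → write B carry 5
  8×7+5 = 61 → write D carry 3
  2×7+3 = 17 → write 1 carry 1
  9×7+1 = 64 → write 0 carry 4
  4×7+4 = 32 → write 0 carry 2
  A×7+2 = 72 → write 8 carry 4
  D×7+4 = 95 → write F carry 5
  B×7+5 = 82 → write 2 carry 5
  D×7+5 = 96 → write 0 carry 6
  3×7+6 = 27 → write B carry 1
  remaining carry: 1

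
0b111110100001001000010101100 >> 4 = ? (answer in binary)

0b11111010000100100001010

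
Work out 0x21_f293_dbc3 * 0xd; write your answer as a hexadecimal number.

Multiply each base-16 digit by 13, carrying:
  3×13 = 39 → write 7 carry 2
  c×13+2 = 158 → write e carry 9
  b×13+9 = 152 → write 8 carry 9
  d×13+9 = 178 → write 2 carry 11
  3×13+11 = 50 → write 2 carry 3
  9×13+3 = 120 → write 8 carry 7
  2×13+7 = 33 → write 1 carry 2
  f×13+2 = 197 → write 5 carry 12
  1×13+12 = 25 → write 9 carry 1
  2×13+1 = 27 → write b carry 1
  remaining carry: 1

0x1b9518228e7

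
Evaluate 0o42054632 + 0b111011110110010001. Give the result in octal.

0o43013453

0b111011110110010001 = 0o736621 in octal.
Add column by column in base 8, right to left:
  2+1 = 3
  3+2 = 5
  6+6 = 4 carry 1
  4+6+1 = 3 carry 1
  5+3+1 = 1 carry 1
  0+7+1 = 0 carry 1
  2+0+1 = 3
  4+0 = 4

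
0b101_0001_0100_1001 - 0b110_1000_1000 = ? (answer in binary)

0b100101011000001

Subtract column by column in base 2:
  1-0 → 1
  0-0 → 0
  0-0 → 0
  1-1 → 0
  0-0 → 0
  0-0 → 0
  1-0 → 1
  0-1 → 1 (borrow)
  1-0-1 → 0
  0-1 → 1 (borrow)
  0-1-1 → 0 (borrow)
  0-0-1 → 1 (borrow)
  1-0-1 → 0
  0-0 → 0
  1-0 → 1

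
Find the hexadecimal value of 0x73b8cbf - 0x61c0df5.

0x11f7eca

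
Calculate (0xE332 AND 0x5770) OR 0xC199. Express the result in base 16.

0xC3B9

0xE332 AND 0x5770 = 0x4330.
Then OR with 0xC199.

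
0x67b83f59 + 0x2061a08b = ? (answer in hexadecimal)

0x8819dfe4

Add column by column in base 16, right to left:
  9+b = 4 carry 1
  5+8+1 = e
  f+0 = f
  3+a = d
  8+1 = 9
  b+6 = 1 carry 1
  7+0+1 = 8
  6+2 = 8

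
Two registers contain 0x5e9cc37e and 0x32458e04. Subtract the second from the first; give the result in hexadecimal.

0x2c57357a

Subtract column by column in base 16:
  e-4 → a
  7-0 → 7
  3-e → 5 (borrow)
  c-8-1 → 3
  c-5 → 7
  9-4 → 5
  e-2 → c
  5-3 → 2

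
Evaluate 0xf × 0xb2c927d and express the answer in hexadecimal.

0xa79c9553

Multiply each base-16 digit by 15, carrying:
  d×15 = 195 → write 3 carry 12
  7×15+12 = 117 → write 5 carry 7
  2×15+7 = 37 → write 5 carry 2
  9×15+2 = 137 → write 9 carry 8
  c×15+8 = 188 → write c carry 11
  2×15+11 = 41 → write 9 carry 2
  b×15+2 = 167 → write 7 carry 10
  remaining carry: a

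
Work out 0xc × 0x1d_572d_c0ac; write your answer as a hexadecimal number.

0x16016250810

Multiply each base-16 digit by 12, carrying:
  c×12 = 144 → write 0 carry 9
  a×12+9 = 129 → write 1 carry 8
  0×12+8 = 8 → write 8
  c×12 = 144 → write 0 carry 9
  d×12+9 = 165 → write 5 carry 10
  2×12+10 = 34 → write 2 carry 2
  7×12+2 = 86 → write 6 carry 5
  5×12+5 = 65 → write 1 carry 4
  d×12+4 = 160 → write 0 carry 10
  1×12+10 = 22 → write 6 carry 1
  remaining carry: 1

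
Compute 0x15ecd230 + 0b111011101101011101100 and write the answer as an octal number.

0o2602526434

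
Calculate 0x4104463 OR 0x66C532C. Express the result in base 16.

OR each hex digit independently (no carries):
  4|6=6, 1|6=7, 0|C=C, 4|5=5, 4|3=7, 6|2=6, 3|C=F

0x67C576F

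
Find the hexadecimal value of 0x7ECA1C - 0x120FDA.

0x6CBA42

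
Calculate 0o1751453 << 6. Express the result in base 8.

Shifting left by 6 bits = 2 oct digits: append 2 zeros.

0o175145300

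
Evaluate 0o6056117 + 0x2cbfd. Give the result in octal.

0o6624114

0x2cbfd = 0o545775 in octal.
Add column by column in base 8, right to left:
  7+5 = 4 carry 1
  1+7+1 = 1 carry 1
  1+7+1 = 1 carry 1
  6+5+1 = 4 carry 1
  5+4+1 = 2 carry 1
  0+5+1 = 6
  6+0 = 6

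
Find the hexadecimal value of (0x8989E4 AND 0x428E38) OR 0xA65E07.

0xA6DE27

0x8989E4 AND 0x428E38 = 0x008820.
Then OR with 0xA65E07.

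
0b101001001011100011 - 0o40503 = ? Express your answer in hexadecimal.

0b101001001011100011 = 0x292E3 in hexadecimal.
0o40503 = 0x4143 in hexadecimal.
Subtract column by column in base 16:
  3-3 → 0
  E-4 → A
  2-1 → 1
  9-4 → 5
  2-0 → 2

0x251A0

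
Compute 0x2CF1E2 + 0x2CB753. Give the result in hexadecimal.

0x59A935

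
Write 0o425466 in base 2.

Each octal digit is 3 bits: 4=100 2=010 5=101 4=100 6=110 6=110.

0b100010101100110110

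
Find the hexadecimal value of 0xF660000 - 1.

The trailing 4 digits are 0, so subtracting 1 borrows through: they become F and the next digit up decrements.

0xF65FFFF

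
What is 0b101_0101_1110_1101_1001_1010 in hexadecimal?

0x55ED9A

Group the bits into nibbles: 0101 0101 1110 1101 1001 1010 → 55ED9A.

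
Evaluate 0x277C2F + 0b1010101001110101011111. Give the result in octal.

0o24414616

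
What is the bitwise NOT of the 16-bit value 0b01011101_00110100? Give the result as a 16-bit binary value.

0b1010001011001011

Invert each bit: 0101110100110100 → 1010001011001011.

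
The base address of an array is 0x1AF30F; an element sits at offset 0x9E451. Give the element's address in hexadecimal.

0x24D760

Add column by column in base 16, right to left:
  F+1 = 0 carry 1
  0+5+1 = 6
  3+4 = 7
  F+E = D carry 1
  A+9+1 = 4 carry 1
  1+0+1 = 2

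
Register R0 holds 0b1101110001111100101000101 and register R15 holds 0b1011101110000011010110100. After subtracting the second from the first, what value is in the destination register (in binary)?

Subtract column by column in base 2:
  1-0 → 1
  0-0 → 0
  1-1 → 0
  0-0 → 0
  0-1 → 1 (borrow)
  0-1-1 → 0 (borrow)
  1-0-1 → 0
  0-1 → 1 (borrow)
  1-0-1 → 0
  0-1 → 1 (borrow)
  0-1-1 → 0 (borrow)
  1-0-1 → 0
  1-0 → 1
  1-0 → 1
  1-0 → 1
  1-0 → 1
  0-1 → 1 (borrow)
  0-1-1 → 0 (borrow)
  0-1-1 → 0 (borrow)
  1-0-1 → 0
  1-1 → 0
  1-1 → 0
  0-1 → 1 (borrow)
  1-0-1 → 0
  1-1 → 0

0b10000011111001010010001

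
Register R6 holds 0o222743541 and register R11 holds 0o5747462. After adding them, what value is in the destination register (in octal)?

0o230713223

Add column by column in base 8, right to left:
  1+2 = 3
  4+6 = 2 carry 1
  5+4+1 = 2 carry 1
  3+7+1 = 3 carry 1
  4+4+1 = 1 carry 1
  7+7+1 = 7 carry 1
  2+5+1 = 0 carry 1
  2+0+1 = 3
  2+0 = 2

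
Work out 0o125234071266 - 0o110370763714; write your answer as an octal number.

Subtract column by column in base 8:
  6-4 → 2
  6-1 → 5
  2-7 → 3 (borrow)
  1-3-1 → 5 (borrow)
  7-6-1 → 0
  0-7 → 1 (borrow)
  4-0-1 → 3
  3-7 → 4 (borrow)
  2-3-1 → 6 (borrow)
  5-0-1 → 4
  2-1 → 1
  1-1 → 0

0o14643105352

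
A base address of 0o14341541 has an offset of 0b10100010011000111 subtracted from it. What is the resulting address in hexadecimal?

0x307E9A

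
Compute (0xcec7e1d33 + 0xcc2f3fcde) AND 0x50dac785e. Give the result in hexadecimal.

0x10d201810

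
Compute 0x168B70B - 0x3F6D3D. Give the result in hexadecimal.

0x12949CE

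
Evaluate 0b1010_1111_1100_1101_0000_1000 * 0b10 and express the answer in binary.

0b1010111111001101000010000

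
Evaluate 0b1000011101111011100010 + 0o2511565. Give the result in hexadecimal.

0x2c7257

0b1000011101111011100010 = 0x21dee2 in hexadecimal.
0o2511565 = 0xa9375 in hexadecimal.
Add column by column in base 16, right to left:
  2+5 = 7
  e+7 = 5 carry 1
  e+3+1 = 2 carry 1
  d+9+1 = 7 carry 1
  1+a+1 = c
  2+0 = 2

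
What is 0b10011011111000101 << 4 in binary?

0b100110111110001010000

Left shift by 4: append 4 zero bits.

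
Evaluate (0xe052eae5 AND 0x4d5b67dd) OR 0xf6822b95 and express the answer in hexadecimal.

0xf6d26bd5

0xe052eae5 AND 0x4d5b67dd = 0x405262c5.
Then OR with 0xf6822b95.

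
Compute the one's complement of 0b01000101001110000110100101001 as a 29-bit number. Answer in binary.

Invert each bit: 01000101001110000110100101001 → 10111010110001111001011010110.

0b10111010110001111001011010110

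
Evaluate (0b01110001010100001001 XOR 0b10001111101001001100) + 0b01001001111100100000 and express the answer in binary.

First 0b01110001010100001001 XOR 0b10001111101001001100 = 0b11111110111101000101.
Add column by column in base 2, right to left:
  1+0 = 1
  0+0 = 0
  1+0 = 1
  0+0 = 0
  0+0 = 0
  0+1 = 1
  1+0 = 1
  0+0 = 0
  1+1 = 0 carry 1
  1+1+1 = 1 carry 1
  1+1+1 = 1 carry 1
  1+1+1 = 1 carry 1
  0+1+1 = 0 carry 1
  1+0+1 = 0 carry 1
  1+0+1 = 0 carry 1
  1+1+1 = 1 carry 1
  1+0+1 = 0 carry 1
  1+0+1 = 0 carry 1
  1+1+1 = 1 carry 1
  1+0+1 = 0 carry 1
  final carry 1

0b101001000111001100101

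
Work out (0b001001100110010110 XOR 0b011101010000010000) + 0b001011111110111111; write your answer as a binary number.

0b100000110101000101

First 0b001001100110010110 XOR 0b011101010000010000 = 0b010100110110000110.
Add column by column in base 2, right to left:
  0+1 = 1
  1+1 = 0 carry 1
  1+1+1 = 1 carry 1
  0+1+1 = 0 carry 1
  0+1+1 = 0 carry 1
  0+1+1 = 0 carry 1
  0+0+1 = 1
  1+1 = 0 carry 1
  1+1+1 = 1 carry 1
  0+1+1 = 0 carry 1
  1+1+1 = 1 carry 1
  1+1+1 = 1 carry 1
  0+1+1 = 0 carry 1
  0+1+1 = 0 carry 1
  1+0+1 = 0 carry 1
  0+1+1 = 0 carry 1
  1+0+1 = 0 carry 1
  final carry 1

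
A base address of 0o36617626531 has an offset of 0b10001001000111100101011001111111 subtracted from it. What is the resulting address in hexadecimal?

0x6D20D6DA

0o36617626531 = 0xF63F2D59 in hexadecimal.
0b10001001000111100101011001111111 = 0x891E567F in hexadecimal.
Subtract column by column in base 16:
  9-F → A (borrow)
  5-7-1 → D (borrow)
  D-6-1 → 6
  2-5 → D (borrow)
  F-E-1 → 0
  3-1 → 2
  6-9 → D (borrow)
  F-8-1 → 6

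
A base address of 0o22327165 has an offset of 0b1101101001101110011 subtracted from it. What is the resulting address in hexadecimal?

0x42DB02

0o22327165 = 0x49AE75 in hexadecimal.
0b1101101001101110011 = 0x6D373 in hexadecimal.
Subtract column by column in base 16:
  5-3 → 2
  7-7 → 0
  E-3 → B
  A-D → D (borrow)
  9-6-1 → 2
  4-0 → 4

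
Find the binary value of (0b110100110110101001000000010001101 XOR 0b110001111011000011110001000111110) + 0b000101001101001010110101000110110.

First 0b110100110110101001000000010001101 XOR 0b110001111011000011110001000111110 = 0b000101001101101010110001010110011.
Add column by column in base 2, right to left:
  1+0 = 1
  1+1 = 0 carry 1
  0+1+1 = 0 carry 1
  0+0+1 = 1
  1+1 = 0 carry 1
  1+1+1 = 1 carry 1
  0+0+1 = 1
  1+0 = 1
  0+0 = 0
  1+1 = 0 carry 1
  0+0+1 = 1
  0+1 = 1
  0+0 = 0
  1+1 = 0 carry 1
  1+1+1 = 1 carry 1
  0+0+1 = 1
  1+1 = 0 carry 1
  0+0+1 = 1
  1+1 = 0 carry 1
  0+0+1 = 1
  1+0 = 1
  1+1 = 0 carry 1
  0+0+1 = 1
  1+1 = 0 carry 1
  1+1+1 = 1 carry 1
  0+0+1 = 1
  0+0 = 0
  1+1 = 0 carry 1
  0+0+1 = 1
  1+1 = 0 carry 1
  final carry 1

0b1010011010110101100110011101001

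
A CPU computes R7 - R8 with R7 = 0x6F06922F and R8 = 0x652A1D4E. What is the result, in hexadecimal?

Subtract column by column in base 16:
  F-E → 1
  2-4 → E (borrow)
  2-D-1 → 4 (borrow)
  9-1-1 → 7
  6-A → C (borrow)
  0-2-1 → D (borrow)
  F-5-1 → 9
  6-6 → 0

0x9DC74E1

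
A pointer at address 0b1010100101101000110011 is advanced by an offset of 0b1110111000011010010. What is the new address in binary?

0b1100011100101100000101

Add column by column in base 2, right to left:
  1+0 = 1
  1+1 = 0 carry 1
  0+0+1 = 1
  0+0 = 0
  1+1 = 0 carry 1
  1+0+1 = 0 carry 1
  0+1+1 = 0 carry 1
  0+1+1 = 0 carry 1
  0+0+1 = 1
  1+0 = 1
  0+0 = 0
  1+0 = 1
  1+1 = 0 carry 1
  0+1+1 = 0 carry 1
  1+1+1 = 1 carry 1
  0+0+1 = 1
  0+1 = 1
  1+1 = 0 carry 1
  0+1+1 = 0 carry 1
  1+0+1 = 0 carry 1
  0+0+1 = 1
  1+0 = 1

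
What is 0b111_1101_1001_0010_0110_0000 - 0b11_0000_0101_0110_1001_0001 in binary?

0b10011010011101111001111

Subtract column by column in base 2:
  0-1 → 1 (borrow)
  0-0-1 → 1 (borrow)
  0-0-1 → 1 (borrow)
  0-0-1 → 1 (borrow)
  0-1-1 → 0 (borrow)
  1-0-1 → 0
  1-0 → 1
  0-1 → 1 (borrow)
  0-0-1 → 1 (borrow)
  1-1-1 → 1 (borrow)
  0-1-1 → 0 (borrow)
  0-0-1 → 1 (borrow)
  1-1-1 → 1 (borrow)
  0-0-1 → 1 (borrow)
  0-1-1 → 0 (borrow)
  1-0-1 → 0
  1-0 → 1
  0-0 → 0
  1-0 → 1
  1-0 → 1
  1-1 → 0
  1-1 → 0
  1-0 → 1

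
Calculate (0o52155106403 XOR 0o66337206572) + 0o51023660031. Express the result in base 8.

First 0o52155106403 XOR 0o66337206572 = 0o34262300171.
Add column by column in base 8, right to left:
  1+1 = 2
  7+3 = 2 carry 1
  1+0+1 = 2
  0+0 = 0
  0+6 = 6
  3+6 = 1 carry 1
  2+3+1 = 6
  6+2 = 0 carry 1
  2+0+1 = 3
  4+1 = 5
  3+5 = 0 carry 1
  final carry 1

0o105306160222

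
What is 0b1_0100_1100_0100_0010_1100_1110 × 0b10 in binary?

0b10100110001000010110011100

Multiply each base-2 digit by 2, carrying:
  0×2 = 0 → write 0
  1×2 = 2 → write 0 carry 1
  1×2+1 = 3 → write 1 carry 1
  1×2+1 = 3 → write 1 carry 1
  0×2+1 = 1 → write 1
  0×2 = 0 → write 0
  1×2 = 2 → write 0 carry 1
  1×2+1 = 3 → write 1 carry 1
  0×2+1 = 1 → write 1
  1×2 = 2 → write 0 carry 1
  0×2+1 = 1 → write 1
  0×2 = 0 → write 0
  0×2 = 0 → write 0
  0×2 = 0 → write 0
  1×2 = 2 → write 0 carry 1
  0×2+1 = 1 → write 1
  0×2 = 0 → write 0
  0×2 = 0 → write 0
  1×2 = 2 → write 0 carry 1
  1×2+1 = 3 → write 1 carry 1
  0×2+1 = 1 → write 1
  0×2 = 0 → write 0
  1×2 = 2 → write 0 carry 1
  0×2+1 = 1 → write 1
  1×2 = 2 → write 0 carry 1
  remaining carry: 1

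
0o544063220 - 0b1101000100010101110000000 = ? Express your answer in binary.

0b11111011100011101100010000

0o544063220 = 0b101100100000110011010010000 in binary.
Subtract column by column in base 2:
  0-0 → 0
  0-0 → 0
  0-0 → 0
  0-0 → 0
  1-0 → 1
  0-0 → 0
  0-0 → 0
  1-1 → 0
  0-1 → 1 (borrow)
  1-1-1 → 1 (borrow)
  1-0-1 → 0
  0-1 → 1 (borrow)
  0-0-1 → 1 (borrow)
  1-1-1 → 1 (borrow)
  1-0-1 → 0
  0-0 → 0
  0-0 → 0
  0-1 → 1 (borrow)
  0-0-1 → 1 (borrow)
  0-0-1 → 1 (borrow)
  1-0-1 → 0
  0-1 → 1 (borrow)
  0-0-1 → 1 (borrow)
  1-1-1 → 1 (borrow)
  1-1-1 → 1 (borrow)
  0-0-1 → 1 (borrow)
  1-0-1 → 0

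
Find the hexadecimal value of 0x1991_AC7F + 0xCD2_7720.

0x2664239F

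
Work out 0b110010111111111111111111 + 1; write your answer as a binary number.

0b110011000000000000000000

The trailing 18 digits are 1 (max in base 2), so adding 1 cascades: they roll to 0 and the next digit up increments.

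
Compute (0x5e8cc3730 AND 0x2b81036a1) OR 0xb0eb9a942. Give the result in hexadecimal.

0xbaeb9bf62

0x5e8cc3730 AND 0x2b81036a1 = 0x0a8003620.
Then OR with 0xb0eb9a942.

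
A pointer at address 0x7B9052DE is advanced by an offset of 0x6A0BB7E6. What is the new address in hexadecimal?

0xE59C0AC4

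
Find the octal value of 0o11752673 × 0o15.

Multiply each base-8 digit by 13, carrying:
  3×13 = 39 → write 7 carry 4
  7×13+4 = 95 → write 7 carry 11
  6×13+11 = 89 → write 1 carry 11
  2×13+11 = 37 → write 5 carry 4
  5×13+4 = 69 → write 5 carry 8
  7×13+8 = 99 → write 3 carry 12
  1×13+12 = 25 → write 1 carry 3
  1×13+3 = 16 → write 0 carry 2
  remaining carry: 2

0o201355177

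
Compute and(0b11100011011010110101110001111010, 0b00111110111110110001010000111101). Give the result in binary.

0b00100010011010110001010000111000

AND bit by bit (1 only where both bits are 1):
  11100011011010110101110001111010
& 00111110111110110001010000111101
= 00100010011010110001010000111000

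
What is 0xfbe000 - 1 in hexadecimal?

0xfbdfff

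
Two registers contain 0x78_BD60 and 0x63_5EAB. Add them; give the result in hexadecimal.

Add column by column in base 16, right to left:
  0+B = B
  6+A = 0 carry 1
  D+E+1 = C carry 1
  B+5+1 = 1 carry 1
  8+3+1 = C
  7+6 = D

0xDC1C0B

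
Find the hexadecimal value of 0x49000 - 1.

0x48FFF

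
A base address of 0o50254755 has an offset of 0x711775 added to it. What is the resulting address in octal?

0o104470542

0x711775 = 0o34213565 in octal.
Add column by column in base 8, right to left:
  5+5 = 2 carry 1
  5+6+1 = 4 carry 1
  7+5+1 = 5 carry 1
  4+3+1 = 0 carry 1
  5+1+1 = 7
  2+2 = 4
  0+4 = 4
  5+3 = 0 carry 1
  final carry 1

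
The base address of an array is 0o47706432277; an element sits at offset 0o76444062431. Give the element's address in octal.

Add column by column in base 8, right to left:
  7+1 = 0 carry 1
  7+3+1 = 3 carry 1
  2+4+1 = 7
  2+2 = 4
  3+6 = 1 carry 1
  4+0+1 = 5
  6+4 = 2 carry 1
  0+4+1 = 5
  7+4 = 3 carry 1
  7+6+1 = 6 carry 1
  4+7+1 = 4 carry 1
  final carry 1

0o146352514730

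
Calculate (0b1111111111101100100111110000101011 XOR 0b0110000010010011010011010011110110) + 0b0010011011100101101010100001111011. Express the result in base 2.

0b1100011001100101011111000101011000

First 0b1111111111101100100111110000101011 XOR 0b0110000010010011010011010011110110 = 0b1001111101111111110100100011011101.
Add column by column in base 2, right to left:
  1+1 = 0 carry 1
  0+1+1 = 0 carry 1
  1+0+1 = 0 carry 1
  1+1+1 = 1 carry 1
  1+1+1 = 1 carry 1
  0+1+1 = 0 carry 1
  1+1+1 = 1 carry 1
  1+0+1 = 0 carry 1
  0+0+1 = 1
  0+0 = 0
  0+0 = 0
  1+1 = 0 carry 1
  0+0+1 = 1
  0+1 = 1
  1+0 = 1
  0+1 = 1
  1+0 = 1
  1+1 = 0 carry 1
  1+1+1 = 1 carry 1
  1+0+1 = 0 carry 1
  1+1+1 = 1 carry 1
  1+0+1 = 0 carry 1
  1+0+1 = 0 carry 1
  1+1+1 = 1 carry 1
  1+1+1 = 1 carry 1
  0+1+1 = 0 carry 1
  1+0+1 = 0 carry 1
  1+1+1 = 1 carry 1
  1+1+1 = 1 carry 1
  1+0+1 = 0 carry 1
  1+0+1 = 0 carry 1
  0+1+1 = 0 carry 1
  0+0+1 = 1
  1+0 = 1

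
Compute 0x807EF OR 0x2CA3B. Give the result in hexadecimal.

0xACFFF

OR each hex digit independently (no carries):
  8|2=A, 0|C=C, 7|A=F, E|3=F, F|B=F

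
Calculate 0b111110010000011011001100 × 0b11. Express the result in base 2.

0b10111010110001010001100100

Multiply each base-2 digit by 3, carrying:
  0×3 = 0 → write 0
  0×3 = 0 → write 0
  1×3 = 3 → write 1 carry 1
  1×3+1 = 4 → write 0 carry 2
  0×3+2 = 2 → write 0 carry 1
  0×3+1 = 1 → write 1
  1×3 = 3 → write 1 carry 1
  1×3+1 = 4 → write 0 carry 2
  0×3+2 = 2 → write 0 carry 1
  1×3+1 = 4 → write 0 carry 2
  1×3+2 = 5 → write 1 carry 2
  0×3+2 = 2 → write 0 carry 1
  0×3+1 = 1 → write 1
  0×3 = 0 → write 0
  0×3 = 0 → write 0
  0×3 = 0 → write 0
  1×3 = 3 → write 1 carry 1
  0×3+1 = 1 → write 1
  0×3 = 0 → write 0
  1×3 = 3 → write 1 carry 1
  1×3+1 = 4 → write 0 carry 2
  1×3+2 = 5 → write 1 carry 2
  1×3+2 = 5 → write 1 carry 2
  1×3+2 = 5 → write 1 carry 2
  remaining carry: 10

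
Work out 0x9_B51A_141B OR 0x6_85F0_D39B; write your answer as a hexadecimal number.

0xFB5FAD79B

OR each hex digit independently (no carries):
  9|6=F, B|8=B, 5|5=5, 1|F=F, A|0=A, 1|D=D, 4|3=7, 1|9=9, B|B=B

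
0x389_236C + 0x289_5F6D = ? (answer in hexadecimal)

0x61282D9

Add column by column in base 16, right to left:
  C+D = 9 carry 1
  6+6+1 = D
  3+F = 2 carry 1
  2+5+1 = 8
  9+9 = 2 carry 1
  8+8+1 = 1 carry 1
  3+2+1 = 6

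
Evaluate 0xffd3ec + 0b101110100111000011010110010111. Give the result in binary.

0b101111100111000000100110000011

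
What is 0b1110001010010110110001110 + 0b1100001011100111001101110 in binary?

Add column by column in base 2, right to left:
  0+0 = 0
  1+1 = 0 carry 1
  1+1+1 = 1 carry 1
  1+1+1 = 1 carry 1
  0+0+1 = 1
  0+1 = 1
  0+1 = 1
  1+0 = 1
  1+0 = 1
  0+1 = 1
  1+1 = 0 carry 1
  1+1+1 = 1 carry 1
  0+0+1 = 1
  1+0 = 1
  0+1 = 1
  0+1 = 1
  1+1 = 0 carry 1
  0+0+1 = 1
  1+1 = 0 carry 1
  0+0+1 = 1
  0+0 = 0
  0+0 = 0
  1+0 = 1
  1+1 = 0 carry 1
  1+1+1 = 1 carry 1
  final carry 1

0b11010010101111101111111100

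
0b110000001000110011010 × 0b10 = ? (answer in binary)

0b1100000010001100110100

Multiply each base-2 digit by 2, carrying:
  0×2 = 0 → write 0
  1×2 = 2 → write 0 carry 1
  0×2+1 = 1 → write 1
  1×2 = 2 → write 0 carry 1
  1×2+1 = 3 → write 1 carry 1
  0×2+1 = 1 → write 1
  0×2 = 0 → write 0
  1×2 = 2 → write 0 carry 1
  1×2+1 = 3 → write 1 carry 1
  0×2+1 = 1 → write 1
  0×2 = 0 → write 0
  0×2 = 0 → write 0
  1×2 = 2 → write 0 carry 1
  0×2+1 = 1 → write 1
  0×2 = 0 → write 0
  0×2 = 0 → write 0
  0×2 = 0 → write 0
  0×2 = 0 → write 0
  0×2 = 0 → write 0
  1×2 = 2 → write 0 carry 1
  1×2+1 = 3 → write 1 carry 1
  remaining carry: 1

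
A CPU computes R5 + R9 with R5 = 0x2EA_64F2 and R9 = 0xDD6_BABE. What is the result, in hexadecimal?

0x10C11FB0

Add column by column in base 16, right to left:
  2+E = 0 carry 1
  F+B+1 = B carry 1
  4+A+1 = F
  6+B = 1 carry 1
  A+6+1 = 1 carry 1
  E+D+1 = C carry 1
  2+D+1 = 0 carry 1
  final carry 1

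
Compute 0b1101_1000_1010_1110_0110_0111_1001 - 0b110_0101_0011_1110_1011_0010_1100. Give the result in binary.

0b111001101101111101101001101

Subtract column by column in base 2:
  1-0 → 1
  0-0 → 0
  0-1 → 1 (borrow)
  1-1-1 → 1 (borrow)
  1-0-1 → 0
  1-1 → 0
  1-0 → 1
  0-0 → 0
  0-1 → 1 (borrow)
  1-1-1 → 1 (borrow)
  1-0-1 → 0
  0-1 → 1 (borrow)
  0-0-1 → 1 (borrow)
  1-1-1 → 1 (borrow)
  1-1-1 → 1 (borrow)
  1-1-1 → 1 (borrow)
  0-1-1 → 0 (borrow)
  1-1-1 → 1 (borrow)
  0-0-1 → 1 (borrow)
  1-0-1 → 0
  0-1 → 1 (borrow)
  0-0-1 → 1 (borrow)
  0-1-1 → 0 (borrow)
  1-0-1 → 0
  1-0 → 1
  0-1 → 1 (borrow)
  1-1-1 → 1 (borrow)
  1-0-1 → 0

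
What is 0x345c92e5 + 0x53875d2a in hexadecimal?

0x87e3f00f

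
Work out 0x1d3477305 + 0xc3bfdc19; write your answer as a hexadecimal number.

0x297074f1e

Add column by column in base 16, right to left:
  5+9 = e
  0+1 = 1
  3+c = f
  7+d = 4 carry 1
  7+f+1 = 7 carry 1
  4+b+1 = 0 carry 1
  3+3+1 = 7
  d+c = 9 carry 1
  1+0+1 = 2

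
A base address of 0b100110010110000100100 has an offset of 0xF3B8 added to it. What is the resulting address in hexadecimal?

0x141FDC

0b100110010110000100100 = 0x132C24 in hexadecimal.
Add column by column in base 16, right to left:
  4+8 = C
  2+B = D
  C+3 = F
  2+F = 1 carry 1
  3+0+1 = 4
  1+0 = 1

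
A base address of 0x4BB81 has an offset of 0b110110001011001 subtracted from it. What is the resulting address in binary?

0b1000100111100101000

0x4BB81 = 0b1001011101110000001 in binary.
Subtract column by column in base 2:
  1-1 → 0
  0-0 → 0
  0-0 → 0
  0-1 → 1 (borrow)
  0-1-1 → 0 (borrow)
  0-0-1 → 1 (borrow)
  0-1-1 → 0 (borrow)
  1-0-1 → 0
  1-0 → 1
  1-0 → 1
  0-1 → 1 (borrow)
  1-1-1 → 1 (borrow)
  1-0-1 → 0
  1-1 → 0
  0-1 → 1 (borrow)
  1-0-1 → 0
  0-0 → 0
  0-0 → 0
  1-0 → 1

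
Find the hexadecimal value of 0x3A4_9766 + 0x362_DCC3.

0x7077429

Add column by column in base 16, right to left:
  6+3 = 9
  6+C = 2 carry 1
  7+C+1 = 4 carry 1
  9+D+1 = 7 carry 1
  4+2+1 = 7
  A+6 = 0 carry 1
  3+3+1 = 7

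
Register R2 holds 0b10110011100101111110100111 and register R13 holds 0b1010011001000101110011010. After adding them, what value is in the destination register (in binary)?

0b100000110101110101101000001

Add column by column in base 2, right to left:
  1+0 = 1
  1+1 = 0 carry 1
  1+0+1 = 0 carry 1
  0+1+1 = 0 carry 1
  0+1+1 = 0 carry 1
  1+0+1 = 0 carry 1
  0+0+1 = 1
  1+1 = 0 carry 1
  1+1+1 = 1 carry 1
  1+1+1 = 1 carry 1
  1+0+1 = 0 carry 1
  1+1+1 = 1 carry 1
  1+0+1 = 0 carry 1
  0+0+1 = 1
  1+0 = 1
  0+1 = 1
  0+0 = 0
  1+0 = 1
  1+1 = 0 carry 1
  1+1+1 = 1 carry 1
  0+0+1 = 1
  0+0 = 0
  1+1 = 0 carry 1
  1+0+1 = 0 carry 1
  0+1+1 = 0 carry 1
  1+0+1 = 0 carry 1
  final carry 1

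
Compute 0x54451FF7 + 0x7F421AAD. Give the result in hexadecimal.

0xD3873AA4

Add column by column in base 16, right to left:
  7+D = 4 carry 1
  F+A+1 = A carry 1
  F+A+1 = A carry 1
  1+1+1 = 3
  5+2 = 7
  4+4 = 8
  4+F = 3 carry 1
  5+7+1 = D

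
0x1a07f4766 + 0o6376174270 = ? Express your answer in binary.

0x1a07f4766 = 0b110100000011111110100011101100110 in binary.
0o6376174270 = 0b110011111110001111100010111000 in binary.
Add column by column in base 2, right to left:
  0+0 = 0
  1+0 = 1
  1+0 = 1
  0+1 = 1
  0+1 = 1
  1+1 = 0 carry 1
  1+0+1 = 0 carry 1
  0+1+1 = 0 carry 1
  1+0+1 = 0 carry 1
  1+0+1 = 0 carry 1
  1+0+1 = 0 carry 1
  0+1+1 = 0 carry 1
  0+1+1 = 0 carry 1
  0+1+1 = 0 carry 1
  1+1+1 = 1 carry 1
  0+1+1 = 0 carry 1
  1+0+1 = 0 carry 1
  1+0+1 = 0 carry 1
  1+0+1 = 0 carry 1
  1+1+1 = 1 carry 1
  1+1+1 = 1 carry 1
  1+1+1 = 1 carry 1
  1+1+1 = 1 carry 1
  0+1+1 = 0 carry 1
  0+1+1 = 0 carry 1
  0+1+1 = 0 carry 1
  0+0+1 = 1
  0+0 = 0
  0+1 = 1
  1+1 = 0 carry 1
  0+0+1 = 1
  1+0 = 1
  1+0 = 1

0b111010100011110000100000000011110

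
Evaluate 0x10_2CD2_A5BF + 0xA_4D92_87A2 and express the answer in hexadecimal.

Add column by column in base 16, right to left:
  F+2 = 1 carry 1
  B+A+1 = 6 carry 1
  5+7+1 = D
  A+8 = 2 carry 1
  2+2+1 = 5
  D+9 = 6 carry 1
  C+D+1 = A carry 1
  2+4+1 = 7
  0+A = A
  1+0 = 1

0x1A7A652D61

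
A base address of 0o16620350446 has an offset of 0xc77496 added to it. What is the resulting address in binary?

0b1110111000010010100010110111100

0o16620350446 = 0b1110110010000011101000100100110 in binary.
0xc77496 = 0b110001110111010010010110 in binary.
Add column by column in base 2, right to left:
  0+0 = 0
  1+1 = 0 carry 1
  1+1+1 = 1 carry 1
  0+0+1 = 1
  0+1 = 1
  1+0 = 1
  0+0 = 0
  0+1 = 1
  1+0 = 1
  0+0 = 0
  0+1 = 1
  0+0 = 0
  1+1 = 0 carry 1
  0+1+1 = 0 carry 1
  1+1+1 = 1 carry 1
  1+0+1 = 0 carry 1
  1+1+1 = 1 carry 1
  0+1+1 = 0 carry 1
  0+1+1 = 0 carry 1
  0+0+1 = 1
  0+0 = 0
  0+0 = 0
  1+1 = 0 carry 1
  0+1+1 = 0 carry 1
  0+0+1 = 1
  1+0 = 1
  1+0 = 1
  0+0 = 0
  1+0 = 1
  1+0 = 1
  1+0 = 1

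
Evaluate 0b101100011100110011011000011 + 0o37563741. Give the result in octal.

0o603247244

0b101100011100110011011000011 = 0o543463303 in octal.
Add column by column in base 8, right to left:
  3+1 = 4
  0+4 = 4
  3+7 = 2 carry 1
  3+3+1 = 7
  6+6 = 4 carry 1
  4+5+1 = 2 carry 1
  3+7+1 = 3 carry 1
  4+3+1 = 0 carry 1
  5+0+1 = 6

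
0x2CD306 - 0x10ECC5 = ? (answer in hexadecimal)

Subtract column by column in base 16:
  6-5 → 1
  0-C → 4 (borrow)
  3-C-1 → 6 (borrow)
  D-E-1 → E (borrow)
  C-0-1 → B
  2-1 → 1

0x1BE641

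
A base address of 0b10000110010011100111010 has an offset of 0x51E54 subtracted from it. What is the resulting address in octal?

0b10000110010011100111010 = 0o20623472 in octal.
0x51E54 = 0o1217124 in octal.
Subtract column by column in base 8:
  2-4 → 6 (borrow)
  7-2-1 → 4
  4-1 → 3
  3-7 → 4 (borrow)
  2-1-1 → 0
  6-2 → 4
  0-1 → 7 (borrow)
  2-0-1 → 1

0o17404346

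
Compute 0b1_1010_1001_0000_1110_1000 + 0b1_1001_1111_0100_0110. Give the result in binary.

Add column by column in base 2, right to left:
  0+0 = 0
  0+1 = 1
  0+1 = 1
  1+0 = 1
  0+0 = 0
  1+0 = 1
  1+1 = 0 carry 1
  1+0+1 = 0 carry 1
  0+1+1 = 0 carry 1
  0+1+1 = 0 carry 1
  0+1+1 = 0 carry 1
  0+1+1 = 0 carry 1
  1+1+1 = 1 carry 1
  0+0+1 = 1
  0+0 = 0
  1+1 = 0 carry 1
  0+1+1 = 0 carry 1
  1+0+1 = 0 carry 1
  0+0+1 = 1
  1+0 = 1
  1+0 = 1

0b111000011000000101110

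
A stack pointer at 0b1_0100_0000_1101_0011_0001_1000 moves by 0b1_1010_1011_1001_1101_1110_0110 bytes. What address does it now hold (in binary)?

Add column by column in base 2, right to left:
  0+0 = 0
  0+1 = 1
  0+1 = 1
  1+0 = 1
  1+0 = 1
  0+1 = 1
  0+1 = 1
  0+1 = 1
  1+1 = 0 carry 1
  1+0+1 = 0 carry 1
  0+1+1 = 0 carry 1
  0+1+1 = 0 carry 1
  1+1+1 = 1 carry 1
  0+0+1 = 1
  1+0 = 1
  1+1 = 0 carry 1
  0+1+1 = 0 carry 1
  0+1+1 = 0 carry 1
  0+0+1 = 1
  0+1 = 1
  0+0 = 0
  0+1 = 1
  1+0 = 1
  0+1 = 1
  1+1 = 0 carry 1
  final carry 1

0b10111011000111000011111110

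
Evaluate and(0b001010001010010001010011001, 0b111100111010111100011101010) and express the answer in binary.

0b001000001010010000010001000

AND bit by bit (1 only where both bits are 1):
  001010001010010001010011001
& 111100111010111100011101010
= 001000001010010000010001000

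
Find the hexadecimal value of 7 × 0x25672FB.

0x105D24DD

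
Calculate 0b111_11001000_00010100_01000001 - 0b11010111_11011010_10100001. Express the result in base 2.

Subtract column by column in base 2:
  1-1 → 0
  0-0 → 0
  0-0 → 0
  0-0 → 0
  0-0 → 0
  0-1 → 1 (borrow)
  1-0-1 → 0
  0-1 → 1 (borrow)
  0-0-1 → 1 (borrow)
  0-1-1 → 0 (borrow)
  1-0-1 → 0
  0-1 → 1 (borrow)
  1-1-1 → 1 (borrow)
  0-0-1 → 1 (borrow)
  0-1-1 → 0 (borrow)
  0-1-1 → 0 (borrow)
  0-1-1 → 0 (borrow)
  0-1-1 → 0 (borrow)
  0-1-1 → 0 (borrow)
  1-0-1 → 0
  0-1 → 1 (borrow)
  0-0-1 → 1 (borrow)
  1-1-1 → 1 (borrow)
  1-1-1 → 1 (borrow)
  1-0-1 → 0
  1-0 → 1
  1-0 → 1

0b110111100000011100110100000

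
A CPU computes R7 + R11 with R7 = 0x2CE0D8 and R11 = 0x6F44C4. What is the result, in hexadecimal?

0x9C259C

Add column by column in base 16, right to left:
  8+4 = C
  D+C = 9 carry 1
  0+4+1 = 5
  E+4 = 2 carry 1
  C+F+1 = C carry 1
  2+6+1 = 9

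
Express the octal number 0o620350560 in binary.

Each octal digit is 3 bits: 6=110 2=010 0=000 3=011 5=101 0=000 5=101 6=110 0=000.

0b110010000011101000101110000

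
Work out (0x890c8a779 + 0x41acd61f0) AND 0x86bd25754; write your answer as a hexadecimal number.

0x82b920140

Add column by column in base 16, right to left:
  9+0 = 9
  7+f = 6 carry 1
  7+1+1 = 9
  a+6 = 0 carry 1
  8+d+1 = 6 carry 1
  c+c+1 = 9 carry 1
  0+a+1 = b
  9+1 = a
  8+4 = c
Sum = 0xcab960969; now AND with 0x86bd25754:
  c&8=8, a&6=2, b&b=b, 9&d=9, 6&2=2, 0&5=0, 9&7=1, 6&5=4, 9&4=0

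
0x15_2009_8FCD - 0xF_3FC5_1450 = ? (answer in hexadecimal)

0x5E0447B7D

Subtract column by column in base 16:
  D-0 → D
  C-5 → 7
  F-4 → B
  8-1 → 7
  9-5 → 4
  0-C → 4 (borrow)
  0-F-1 → 0 (borrow)
  2-3-1 → E (borrow)
  5-F-1 → 5 (borrow)
  1-0-1 → 0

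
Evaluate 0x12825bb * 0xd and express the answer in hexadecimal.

Multiply each base-16 digit by 13, carrying:
  b×13 = 143 → write f carry 8
  b×13+8 = 151 → write 7 carry 9
  5×13+9 = 74 → write a carry 4
  2×13+4 = 30 → write e carry 1
  8×13+1 = 105 → write 9 carry 6
  2×13+6 = 32 → write 0 carry 2
  1×13+2 = 15 → write f

0xf09ea7f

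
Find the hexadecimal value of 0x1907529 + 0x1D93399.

Add column by column in base 16, right to left:
  9+9 = 2 carry 1
  2+9+1 = C
  5+3 = 8
  7+3 = A
  0+9 = 9
  9+D = 6 carry 1
  1+1+1 = 3

0x369A8C2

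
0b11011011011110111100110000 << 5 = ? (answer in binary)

0b1101101101111011110011000000000

Left shift by 5: append 5 zero bits.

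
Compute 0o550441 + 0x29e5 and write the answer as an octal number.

0x29e5 = 0o24745 in octal.
Add column by column in base 8, right to left:
  1+5 = 6
  4+4 = 0 carry 1
  4+7+1 = 4 carry 1
  0+4+1 = 5
  5+2 = 7
  5+0 = 5

0o575406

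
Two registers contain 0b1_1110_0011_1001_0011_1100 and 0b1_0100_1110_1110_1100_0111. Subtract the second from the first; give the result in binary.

0b10010100101001110101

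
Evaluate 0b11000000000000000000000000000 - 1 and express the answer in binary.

The trailing 27 digits are 0, so subtracting 1 borrows through: they become 1 and the next digit up decrements.

0b10111111111111111111111111111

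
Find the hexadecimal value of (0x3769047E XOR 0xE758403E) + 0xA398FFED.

First 0x3769047E XOR 0xE758403E = 0xD0314440.
Add column by column in base 16, right to left:
  0+D = D
  4+E = 2 carry 1
  4+F+1 = 4 carry 1
  4+F+1 = 4 carry 1
  1+8+1 = A
  3+9 = C
  0+3 = 3
  D+A = 7 carry 1
  final carry 1

0x173CA442D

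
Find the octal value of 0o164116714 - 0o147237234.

0o14657460

Subtract column by column in base 8:
  4-4 → 0
  1-3 → 6 (borrow)
  7-2-1 → 4
  6-7 → 7 (borrow)
  1-3-1 → 5 (borrow)
  1-2-1 → 6 (borrow)
  4-7-1 → 4 (borrow)
  6-4-1 → 1
  1-1 → 0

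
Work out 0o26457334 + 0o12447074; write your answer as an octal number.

0o41126430

Add column by column in base 8, right to left:
  4+4 = 0 carry 1
  3+7+1 = 3 carry 1
  3+0+1 = 4
  7+7 = 6 carry 1
  5+4+1 = 2 carry 1
  4+4+1 = 1 carry 1
  6+2+1 = 1 carry 1
  2+1+1 = 4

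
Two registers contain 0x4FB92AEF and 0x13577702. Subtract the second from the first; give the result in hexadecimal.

Subtract column by column in base 16:
  F-2 → D
  E-0 → E
  A-7 → 3
  2-7 → B (borrow)
  9-7-1 → 1
  B-5 → 6
  F-3 → C
  4-1 → 3

0x3C61B3ED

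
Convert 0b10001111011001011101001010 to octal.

0o217313512

Group the bits in threes: 010 001 111 011 001 011 101 001 010 → 217313512.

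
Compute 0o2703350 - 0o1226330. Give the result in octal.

Subtract column by column in base 8:
  0-0 → 0
  5-3 → 2
  3-3 → 0
  3-6 → 5 (borrow)
  0-2-1 → 5 (borrow)
  7-2-1 → 4
  2-1 → 1

0o1455020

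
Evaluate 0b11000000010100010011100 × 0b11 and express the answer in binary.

Multiply each base-2 digit by 3, carrying:
  0×3 = 0 → write 0
  0×3 = 0 → write 0
  1×3 = 3 → write 1 carry 1
  1×3+1 = 4 → write 0 carry 2
  1×3+2 = 5 → write 1 carry 2
  0×3+2 = 2 → write 0 carry 1
  0×3+1 = 1 → write 1
  1×3 = 3 → write 1 carry 1
  0×3+1 = 1 → write 1
  0×3 = 0 → write 0
  0×3 = 0 → write 0
  1×3 = 3 → write 1 carry 1
  0×3+1 = 1 → write 1
  1×3 = 3 → write 1 carry 1
  0×3+1 = 1 → write 1
  0×3 = 0 → write 0
  0×3 = 0 → write 0
  0×3 = 0 → write 0
  0×3 = 0 → write 0
  0×3 = 0 → write 0
  0×3 = 0 → write 0
  1×3 = 3 → write 1 carry 1
  1×3+1 = 4 → write 0 carry 2
  remaining carry: 10

0b1001000000111100111010100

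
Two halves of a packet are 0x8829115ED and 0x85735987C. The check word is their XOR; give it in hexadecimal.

0x0D5A48D91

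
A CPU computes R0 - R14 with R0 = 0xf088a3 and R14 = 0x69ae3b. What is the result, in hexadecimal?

0x86da68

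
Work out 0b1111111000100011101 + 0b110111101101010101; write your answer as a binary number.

0b10110110110001110010

Add column by column in base 2, right to left:
  1+1 = 0 carry 1
  0+0+1 = 1
  1+1 = 0 carry 1
  1+0+1 = 0 carry 1
  1+1+1 = 1 carry 1
  0+0+1 = 1
  0+1 = 1
  0+0 = 0
  1+1 = 0 carry 1
  0+1+1 = 0 carry 1
  0+0+1 = 1
  0+1 = 1
  1+1 = 0 carry 1
  1+1+1 = 1 carry 1
  1+1+1 = 1 carry 1
  1+0+1 = 0 carry 1
  1+1+1 = 1 carry 1
  1+1+1 = 1 carry 1
  1+0+1 = 0 carry 1
  final carry 1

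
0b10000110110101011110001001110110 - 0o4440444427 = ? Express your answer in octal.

0b10000110110101011110001001110110 = 0o20665361166 in octal.
Subtract column by column in base 8:
  6-7 → 7 (borrow)
  6-2-1 → 3
  1-4 → 5 (borrow)
  1-4-1 → 4 (borrow)
  6-4-1 → 1
  3-4 → 7 (borrow)
  5-0-1 → 4
  6-4 → 2
  6-4 → 2
  0-4 → 4 (borrow)
  2-0-1 → 1

0o14224714537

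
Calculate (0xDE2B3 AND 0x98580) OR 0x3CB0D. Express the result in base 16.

0xBCB8D

0xDE2B3 AND 0x98580 = 0x98080.
Then OR with 0x3CB0D.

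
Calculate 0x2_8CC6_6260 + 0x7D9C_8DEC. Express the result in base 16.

Add column by column in base 16, right to left:
  0+C = C
  6+E = 4 carry 1
  2+D+1 = 0 carry 1
  6+8+1 = F
  6+C = 2 carry 1
  C+9+1 = 6 carry 1
  C+D+1 = A carry 1
  8+7+1 = 0 carry 1
  2+0+1 = 3

0x30A62F04C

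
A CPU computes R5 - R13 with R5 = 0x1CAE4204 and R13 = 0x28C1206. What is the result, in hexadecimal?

Subtract column by column in base 16:
  4-6 → E (borrow)
  0-0-1 → F (borrow)
  2-2-1 → F (borrow)
  4-1-1 → 2
  E-C → 2
  A-8 → 2
  C-2 → A
  1-0 → 1

0x1A222FFE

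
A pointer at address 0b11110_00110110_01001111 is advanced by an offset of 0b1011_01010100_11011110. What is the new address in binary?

0b1010011000101100101101

Add column by column in base 2, right to left:
  1+0 = 1
  1+1 = 0 carry 1
  1+1+1 = 1 carry 1
  1+1+1 = 1 carry 1
  0+1+1 = 0 carry 1
  0+0+1 = 1
  1+1 = 0 carry 1
  0+1+1 = 0 carry 1
  0+0+1 = 1
  1+0 = 1
  1+1 = 0 carry 1
  0+0+1 = 1
  1+1 = 0 carry 1
  1+0+1 = 0 carry 1
  0+1+1 = 0 carry 1
  0+0+1 = 1
  0+1 = 1
  1+1 = 0 carry 1
  1+0+1 = 0 carry 1
  1+1+1 = 1 carry 1
  1+0+1 = 0 carry 1
  final carry 1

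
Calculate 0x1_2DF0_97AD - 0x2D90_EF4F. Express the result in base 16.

0x1005FA85E

Subtract column by column in base 16:
  D-F → E (borrow)
  A-4-1 → 5
  7-F → 8 (borrow)
  9-E-1 → A (borrow)
  0-0-1 → F (borrow)
  F-9-1 → 5
  D-D → 0
  2-2 → 0
  1-0 → 1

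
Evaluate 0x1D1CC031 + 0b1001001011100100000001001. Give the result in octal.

0o3620504072

0x1D1CC031 = 0o3507140061 in octal.
0b1001001011100100000001001 = 0o111344011 in octal.
Add column by column in base 8, right to left:
  1+1 = 2
  6+1 = 7
  0+0 = 0
  0+4 = 4
  4+4 = 0 carry 1
  1+3+1 = 5
  7+1 = 0 carry 1
  0+1+1 = 2
  5+1 = 6
  3+0 = 3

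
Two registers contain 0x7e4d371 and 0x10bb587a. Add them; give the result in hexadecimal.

0x18a02beb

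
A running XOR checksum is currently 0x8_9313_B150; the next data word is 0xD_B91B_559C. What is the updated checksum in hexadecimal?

XOR each hex digit independently (no carries):
  8^D=5, 9^B=2, 3^9=A, 1^1=0, 3^B=8, B^5=E, 1^5=4, 5^9=C, 0^C=C

0x52A08E4CC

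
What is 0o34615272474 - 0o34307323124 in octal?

0o305747350

Subtract column by column in base 8:
  4-4 → 0
  7-2 → 5
  4-1 → 3
  2-3 → 7 (borrow)
  7-2-1 → 4
  2-3 → 7 (borrow)
  5-7-1 → 5 (borrow)
  1-0-1 → 0
  6-3 → 3
  4-4 → 0
  3-3 → 0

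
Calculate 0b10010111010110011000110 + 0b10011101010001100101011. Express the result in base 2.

0b100110100100111111110001

Add column by column in base 2, right to left:
  0+1 = 1
  1+1 = 0 carry 1
  1+0+1 = 0 carry 1
  0+1+1 = 0 carry 1
  0+0+1 = 1
  0+1 = 1
  1+0 = 1
  1+0 = 1
  0+1 = 1
  0+1 = 1
  1+0 = 1
  1+0 = 1
  0+0 = 0
  1+1 = 0 carry 1
  0+0+1 = 1
  1+1 = 0 carry 1
  1+0+1 = 0 carry 1
  1+1+1 = 1 carry 1
  0+1+1 = 0 carry 1
  1+1+1 = 1 carry 1
  0+0+1 = 1
  0+0 = 0
  1+1 = 0 carry 1
  final carry 1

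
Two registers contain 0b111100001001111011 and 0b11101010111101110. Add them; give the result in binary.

Add column by column in base 2, right to left:
  1+0 = 1
  1+1 = 0 carry 1
  0+1+1 = 0 carry 1
  1+1+1 = 1 carry 1
  1+0+1 = 0 carry 1
  1+1+1 = 1 carry 1
  1+1+1 = 1 carry 1
  0+1+1 = 0 carry 1
  0+1+1 = 0 carry 1
  1+0+1 = 0 carry 1
  0+1+1 = 0 carry 1
  0+0+1 = 1
  0+1 = 1
  0+0 = 0
  1+1 = 0 carry 1
  1+1+1 = 1 carry 1
  1+1+1 = 1 carry 1
  1+0+1 = 0 carry 1
  final carry 1

0b1011001100001101001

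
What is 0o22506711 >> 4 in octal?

4 bits is not a whole number of base-8 digits; in binary: 10010101000110111001001 >> 4 = 1001010100011011100.

0o1124334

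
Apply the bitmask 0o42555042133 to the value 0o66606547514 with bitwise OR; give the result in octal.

0o66757547537

OR each oct digit independently (no carries):
  6|4=6, 6|2=6, 6|5=7, 0|5=5, 6|5=7, 5|0=5, 4|4=4, 7|2=7, 5|1=5, 1|3=3, 4|3=7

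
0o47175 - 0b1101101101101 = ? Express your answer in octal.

0o31420

0b1101101101101 = 0o15555 in octal.
Subtract column by column in base 8:
  5-5 → 0
  7-5 → 2
  1-5 → 4 (borrow)
  7-5-1 → 1
  4-1 → 3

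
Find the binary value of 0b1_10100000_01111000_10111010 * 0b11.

0b100111000010110101000101110

Multiply each base-2 digit by 3, carrying:
  0×3 = 0 → write 0
  1×3 = 3 → write 1 carry 1
  0×3+1 = 1 → write 1
  1×3 = 3 → write 1 carry 1
  1×3+1 = 4 → write 0 carry 2
  1×3+2 = 5 → write 1 carry 2
  0×3+2 = 2 → write 0 carry 1
  1×3+1 = 4 → write 0 carry 2
  0×3+2 = 2 → write 0 carry 1
  0×3+1 = 1 → write 1
  0×3 = 0 → write 0
  1×3 = 3 → write 1 carry 1
  1×3+1 = 4 → write 0 carry 2
  1×3+2 = 5 → write 1 carry 2
  1×3+2 = 5 → write 1 carry 2
  0×3+2 = 2 → write 0 carry 1
  0×3+1 = 1 → write 1
  0×3 = 0 → write 0
  0×3 = 0 → write 0
  0×3 = 0 → write 0
  0×3 = 0 → write 0
  1×3 = 3 → write 1 carry 1
  0×3+1 = 1 → write 1
  1×3 = 3 → write 1 carry 1
  1×3+1 = 4 → write 0 carry 2
  remaining carry: 10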